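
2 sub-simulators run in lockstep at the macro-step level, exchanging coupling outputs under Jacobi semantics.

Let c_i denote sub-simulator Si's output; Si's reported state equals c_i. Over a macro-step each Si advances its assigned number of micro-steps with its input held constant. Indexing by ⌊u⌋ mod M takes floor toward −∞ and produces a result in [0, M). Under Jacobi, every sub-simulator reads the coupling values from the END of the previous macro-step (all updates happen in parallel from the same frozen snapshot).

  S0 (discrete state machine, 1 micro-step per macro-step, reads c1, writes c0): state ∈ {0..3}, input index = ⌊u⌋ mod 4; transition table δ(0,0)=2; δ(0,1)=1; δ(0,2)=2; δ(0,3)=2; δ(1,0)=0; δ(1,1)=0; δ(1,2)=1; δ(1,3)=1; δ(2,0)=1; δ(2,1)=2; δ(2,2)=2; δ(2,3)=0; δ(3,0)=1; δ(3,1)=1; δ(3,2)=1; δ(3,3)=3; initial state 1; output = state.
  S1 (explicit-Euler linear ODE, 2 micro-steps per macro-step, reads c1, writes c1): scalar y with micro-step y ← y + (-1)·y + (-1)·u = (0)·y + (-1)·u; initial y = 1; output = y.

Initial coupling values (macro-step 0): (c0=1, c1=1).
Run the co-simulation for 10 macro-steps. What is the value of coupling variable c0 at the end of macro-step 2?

c0 at macro-step 2 = 2

macro 1: S0 reads c1=1 → after 1×micro: 0; S1 reads c1=1 → after 2×micro: -1 ⇒ (c0=0, c1=-1)
macro 2: S0 reads c1=-1 → after 1×micro: 2; S1 reads c1=-1 → after 2×micro: 1 ⇒ (c0=2, c1=1)
macro 3: S0 reads c1=1 → after 1×micro: 2; S1 reads c1=1 → after 2×micro: -1 ⇒ (c0=2, c1=-1)
macro 4: S0 reads c1=-1 → after 1×micro: 0; S1 reads c1=-1 → after 2×micro: 1 ⇒ (c0=0, c1=1)
macro 5: S0 reads c1=1 → after 1×micro: 1; S1 reads c1=1 → after 2×micro: -1 ⇒ (c0=1, c1=-1)
macro 6: S0 reads c1=-1 → after 1×micro: 1; S1 reads c1=-1 → after 2×micro: 1 ⇒ (c0=1, c1=1)
macro 7: S0 reads c1=1 → after 1×micro: 0; S1 reads c1=1 → after 2×micro: -1 ⇒ (c0=0, c1=-1)
macro 8: S0 reads c1=-1 → after 1×micro: 2; S1 reads c1=-1 → after 2×micro: 1 ⇒ (c0=2, c1=1)
macro 9: S0 reads c1=1 → after 1×micro: 2; S1 reads c1=1 → after 2×micro: -1 ⇒ (c0=2, c1=-1)
macro 10: S0 reads c1=-1 → after 1×micro: 0; S1 reads c1=-1 → after 2×micro: 1 ⇒ (c0=0, c1=1)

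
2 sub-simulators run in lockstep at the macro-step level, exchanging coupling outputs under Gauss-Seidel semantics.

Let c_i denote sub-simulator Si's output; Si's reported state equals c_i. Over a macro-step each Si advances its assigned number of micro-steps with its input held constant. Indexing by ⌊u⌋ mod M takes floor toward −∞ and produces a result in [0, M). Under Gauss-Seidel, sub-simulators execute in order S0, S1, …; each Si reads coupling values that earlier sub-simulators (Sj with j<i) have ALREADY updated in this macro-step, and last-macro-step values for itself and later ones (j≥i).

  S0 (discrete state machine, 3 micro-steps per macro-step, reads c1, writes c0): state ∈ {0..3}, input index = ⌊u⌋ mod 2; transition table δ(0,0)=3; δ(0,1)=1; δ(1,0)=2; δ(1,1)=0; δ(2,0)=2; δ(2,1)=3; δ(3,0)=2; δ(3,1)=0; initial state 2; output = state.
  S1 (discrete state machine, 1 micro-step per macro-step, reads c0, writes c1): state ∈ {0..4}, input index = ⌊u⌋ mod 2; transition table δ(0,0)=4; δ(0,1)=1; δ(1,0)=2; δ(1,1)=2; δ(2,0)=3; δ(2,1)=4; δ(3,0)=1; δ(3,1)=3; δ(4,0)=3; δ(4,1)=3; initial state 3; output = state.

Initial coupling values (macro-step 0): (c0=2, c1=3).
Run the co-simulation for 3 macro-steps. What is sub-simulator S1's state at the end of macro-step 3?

S1 state at macro-step 3 = 2

macro 1: S0 reads c1=3 → after 3×micro: 1; S1 reads c0=1 → after 1×micro: 3 ⇒ (c0=1, c1=3)
macro 2: S0 reads c1=3 → after 3×micro: 0; S1 reads c0=0 → after 1×micro: 1 ⇒ (c0=0, c1=1)
macro 3: S0 reads c1=1 → after 3×micro: 1; S1 reads c0=1 → after 1×micro: 2 ⇒ (c0=1, c1=2)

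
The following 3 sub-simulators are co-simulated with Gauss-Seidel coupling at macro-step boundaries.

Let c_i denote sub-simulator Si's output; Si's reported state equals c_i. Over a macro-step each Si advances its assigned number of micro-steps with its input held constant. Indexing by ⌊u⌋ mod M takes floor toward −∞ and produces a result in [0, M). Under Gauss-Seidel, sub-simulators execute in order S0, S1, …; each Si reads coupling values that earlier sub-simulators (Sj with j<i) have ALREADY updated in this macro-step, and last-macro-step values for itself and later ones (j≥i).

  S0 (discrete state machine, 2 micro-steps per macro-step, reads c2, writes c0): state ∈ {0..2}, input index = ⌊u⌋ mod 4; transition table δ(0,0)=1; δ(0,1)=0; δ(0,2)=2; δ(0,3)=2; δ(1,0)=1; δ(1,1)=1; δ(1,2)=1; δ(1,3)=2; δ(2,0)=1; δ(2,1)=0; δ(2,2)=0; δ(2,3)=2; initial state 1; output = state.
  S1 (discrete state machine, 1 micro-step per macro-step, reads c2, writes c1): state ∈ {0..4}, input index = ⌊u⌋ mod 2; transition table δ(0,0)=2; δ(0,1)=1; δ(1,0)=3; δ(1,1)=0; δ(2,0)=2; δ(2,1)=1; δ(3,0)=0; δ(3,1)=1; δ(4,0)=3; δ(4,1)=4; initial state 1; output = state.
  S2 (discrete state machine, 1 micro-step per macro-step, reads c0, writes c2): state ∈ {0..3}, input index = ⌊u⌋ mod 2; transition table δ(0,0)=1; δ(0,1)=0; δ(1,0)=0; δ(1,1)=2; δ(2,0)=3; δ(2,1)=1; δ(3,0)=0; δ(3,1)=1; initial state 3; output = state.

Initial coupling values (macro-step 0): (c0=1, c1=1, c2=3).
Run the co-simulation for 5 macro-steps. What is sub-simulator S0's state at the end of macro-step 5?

macro 1: S0 reads c2=3 → after 2×micro: 2; S1 reads c2=3 → after 1×micro: 0; S2 reads c0=2 → after 1×micro: 0 ⇒ (c0=2, c1=0, c2=0)
macro 2: S0 reads c2=0 → after 2×micro: 1; S1 reads c2=0 → after 1×micro: 2; S2 reads c0=1 → after 1×micro: 0 ⇒ (c0=1, c1=2, c2=0)
macro 3: S0 reads c2=0 → after 2×micro: 1; S1 reads c2=0 → after 1×micro: 2; S2 reads c0=1 → after 1×micro: 0 ⇒ (c0=1, c1=2, c2=0)
macro 4: S0 reads c2=0 → after 2×micro: 1; S1 reads c2=0 → after 1×micro: 2; S2 reads c0=1 → after 1×micro: 0 ⇒ (c0=1, c1=2, c2=0)
macro 5: S0 reads c2=0 → after 2×micro: 1; S1 reads c2=0 → after 1×micro: 2; S2 reads c0=1 → after 1×micro: 0 ⇒ (c0=1, c1=2, c2=0)

S0 state at macro-step 5 = 1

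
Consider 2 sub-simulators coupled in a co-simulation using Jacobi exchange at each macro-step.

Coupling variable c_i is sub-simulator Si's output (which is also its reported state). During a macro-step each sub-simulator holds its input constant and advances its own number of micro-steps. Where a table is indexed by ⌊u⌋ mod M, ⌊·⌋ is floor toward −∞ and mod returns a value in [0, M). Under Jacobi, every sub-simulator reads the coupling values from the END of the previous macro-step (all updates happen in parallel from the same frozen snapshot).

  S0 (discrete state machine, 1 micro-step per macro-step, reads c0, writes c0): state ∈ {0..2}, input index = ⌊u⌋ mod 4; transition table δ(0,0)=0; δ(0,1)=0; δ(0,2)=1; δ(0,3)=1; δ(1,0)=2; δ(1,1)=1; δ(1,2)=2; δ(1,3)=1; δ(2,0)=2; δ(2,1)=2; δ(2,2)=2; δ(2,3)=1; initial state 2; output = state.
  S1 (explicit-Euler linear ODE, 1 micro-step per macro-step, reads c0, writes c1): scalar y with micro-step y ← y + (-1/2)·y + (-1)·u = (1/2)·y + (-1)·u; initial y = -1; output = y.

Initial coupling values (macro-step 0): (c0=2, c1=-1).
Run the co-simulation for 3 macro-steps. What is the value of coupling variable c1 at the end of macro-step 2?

macro 1: S0 reads c0=2 → after 1×micro: 2; S1 reads c0=2 → after 1×micro: -5/2 ⇒ (c0=2, c1=-5/2)
macro 2: S0 reads c0=2 → after 1×micro: 2; S1 reads c0=2 → after 1×micro: -13/4 ⇒ (c0=2, c1=-13/4)
macro 3: S0 reads c0=2 → after 1×micro: 2; S1 reads c0=2 → after 1×micro: -29/8 ⇒ (c0=2, c1=-29/8)

c1 at macro-step 2 = -13/4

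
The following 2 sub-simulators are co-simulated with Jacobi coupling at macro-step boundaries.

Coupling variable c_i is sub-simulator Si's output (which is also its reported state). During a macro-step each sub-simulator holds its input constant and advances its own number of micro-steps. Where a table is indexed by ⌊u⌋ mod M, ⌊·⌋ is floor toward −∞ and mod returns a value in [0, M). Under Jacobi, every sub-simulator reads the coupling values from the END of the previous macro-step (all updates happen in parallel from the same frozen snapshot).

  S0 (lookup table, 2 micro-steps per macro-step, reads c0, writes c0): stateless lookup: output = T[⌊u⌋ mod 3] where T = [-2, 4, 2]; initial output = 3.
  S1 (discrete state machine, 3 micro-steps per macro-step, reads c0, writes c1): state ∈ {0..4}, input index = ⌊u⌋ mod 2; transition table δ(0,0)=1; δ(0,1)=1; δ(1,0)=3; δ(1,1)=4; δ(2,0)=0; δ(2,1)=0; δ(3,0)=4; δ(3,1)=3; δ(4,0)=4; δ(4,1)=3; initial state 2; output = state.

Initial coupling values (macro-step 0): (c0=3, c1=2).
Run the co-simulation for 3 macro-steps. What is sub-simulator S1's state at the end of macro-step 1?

S1 state at macro-step 1 = 4

macro 1: S0 reads c0=3 → after 2×micro: -2; S1 reads c0=3 → after 3×micro: 4 ⇒ (c0=-2, c1=4)
macro 2: S0 reads c0=-2 → after 2×micro: 4; S1 reads c0=-2 → after 3×micro: 4 ⇒ (c0=4, c1=4)
macro 3: S0 reads c0=4 → after 2×micro: 4; S1 reads c0=4 → after 3×micro: 4 ⇒ (c0=4, c1=4)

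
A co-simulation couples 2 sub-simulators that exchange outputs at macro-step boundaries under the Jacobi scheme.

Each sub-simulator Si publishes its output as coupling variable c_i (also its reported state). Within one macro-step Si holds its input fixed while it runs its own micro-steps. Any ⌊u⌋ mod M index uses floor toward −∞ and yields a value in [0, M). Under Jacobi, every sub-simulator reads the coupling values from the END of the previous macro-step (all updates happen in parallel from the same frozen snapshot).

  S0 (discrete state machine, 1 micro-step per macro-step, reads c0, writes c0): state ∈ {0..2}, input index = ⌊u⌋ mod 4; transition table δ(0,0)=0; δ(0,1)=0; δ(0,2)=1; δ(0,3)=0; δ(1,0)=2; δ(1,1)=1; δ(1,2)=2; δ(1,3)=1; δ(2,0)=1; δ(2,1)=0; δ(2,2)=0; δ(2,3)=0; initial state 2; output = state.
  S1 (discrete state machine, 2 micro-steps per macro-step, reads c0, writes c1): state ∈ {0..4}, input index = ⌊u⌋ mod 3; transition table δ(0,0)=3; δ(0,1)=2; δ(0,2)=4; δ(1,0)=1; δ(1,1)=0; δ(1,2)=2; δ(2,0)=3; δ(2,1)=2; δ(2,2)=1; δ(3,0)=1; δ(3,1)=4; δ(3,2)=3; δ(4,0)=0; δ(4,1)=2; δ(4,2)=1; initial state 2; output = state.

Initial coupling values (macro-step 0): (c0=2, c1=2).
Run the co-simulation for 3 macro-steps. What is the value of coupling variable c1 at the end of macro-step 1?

c1 at macro-step 1 = 2

macro 1: S0 reads c0=2 → after 1×micro: 0; S1 reads c0=2 → after 2×micro: 2 ⇒ (c0=0, c1=2)
macro 2: S0 reads c0=0 → after 1×micro: 0; S1 reads c0=0 → after 2×micro: 1 ⇒ (c0=0, c1=1)
macro 3: S0 reads c0=0 → after 1×micro: 0; S1 reads c0=0 → after 2×micro: 1 ⇒ (c0=0, c1=1)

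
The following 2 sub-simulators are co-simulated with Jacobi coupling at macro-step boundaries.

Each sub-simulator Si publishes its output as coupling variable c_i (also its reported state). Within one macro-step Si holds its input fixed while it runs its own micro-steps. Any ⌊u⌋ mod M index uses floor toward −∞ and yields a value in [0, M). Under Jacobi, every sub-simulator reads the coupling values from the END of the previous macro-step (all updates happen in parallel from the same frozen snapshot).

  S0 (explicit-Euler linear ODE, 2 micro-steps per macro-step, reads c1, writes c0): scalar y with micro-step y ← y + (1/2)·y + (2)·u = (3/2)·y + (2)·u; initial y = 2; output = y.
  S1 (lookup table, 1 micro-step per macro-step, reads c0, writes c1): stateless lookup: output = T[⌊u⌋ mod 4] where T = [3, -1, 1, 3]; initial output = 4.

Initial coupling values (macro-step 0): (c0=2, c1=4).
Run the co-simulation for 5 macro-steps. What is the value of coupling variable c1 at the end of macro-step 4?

macro 1: S0 reads c1=4 → after 2×micro: 49/2; S1 reads c0=2 → after 1×micro: 1 ⇒ (c0=49/2, c1=1)
macro 2: S0 reads c1=1 → after 2×micro: 481/8; S1 reads c0=49/2 → after 1×micro: 3 ⇒ (c0=481/8, c1=3)
macro 3: S0 reads c1=3 → after 2×micro: 4809/32; S1 reads c0=481/8 → after 1×micro: 3 ⇒ (c0=4809/32, c1=3)
macro 4: S0 reads c1=3 → after 2×micro: 45201/128; S1 reads c0=4809/32 → after 1×micro: 1 ⇒ (c0=45201/128, c1=1)
macro 5: S0 reads c1=1 → after 2×micro: 409369/512; S1 reads c0=45201/128 → after 1×micro: -1 ⇒ (c0=409369/512, c1=-1)

c1 at macro-step 4 = 1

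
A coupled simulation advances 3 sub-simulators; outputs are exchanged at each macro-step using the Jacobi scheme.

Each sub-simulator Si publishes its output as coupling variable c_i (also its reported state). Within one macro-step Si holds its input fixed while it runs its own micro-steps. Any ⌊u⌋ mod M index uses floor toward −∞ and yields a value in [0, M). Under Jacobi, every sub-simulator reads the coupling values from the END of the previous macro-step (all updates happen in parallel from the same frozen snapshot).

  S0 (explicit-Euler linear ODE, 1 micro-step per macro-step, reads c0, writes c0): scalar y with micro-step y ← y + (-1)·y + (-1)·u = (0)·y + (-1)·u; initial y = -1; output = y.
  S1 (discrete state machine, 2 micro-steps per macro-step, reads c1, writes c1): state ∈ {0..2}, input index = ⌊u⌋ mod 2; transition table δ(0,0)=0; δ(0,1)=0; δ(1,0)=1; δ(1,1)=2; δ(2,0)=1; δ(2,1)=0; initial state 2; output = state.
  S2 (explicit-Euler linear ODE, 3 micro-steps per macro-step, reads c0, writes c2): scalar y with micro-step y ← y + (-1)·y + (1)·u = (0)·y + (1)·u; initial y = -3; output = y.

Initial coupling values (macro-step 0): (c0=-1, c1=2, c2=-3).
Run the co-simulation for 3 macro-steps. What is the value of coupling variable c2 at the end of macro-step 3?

c2 at macro-step 3 = -1

macro 1: S0 reads c0=-1 → after 1×micro: 1; S1 reads c1=2 → after 2×micro: 1; S2 reads c0=-1 → after 3×micro: -1 ⇒ (c0=1, c1=1, c2=-1)
macro 2: S0 reads c0=1 → after 1×micro: -1; S1 reads c1=1 → after 2×micro: 0; S2 reads c0=1 → after 3×micro: 1 ⇒ (c0=-1, c1=0, c2=1)
macro 3: S0 reads c0=-1 → after 1×micro: 1; S1 reads c1=0 → after 2×micro: 0; S2 reads c0=-1 → after 3×micro: -1 ⇒ (c0=1, c1=0, c2=-1)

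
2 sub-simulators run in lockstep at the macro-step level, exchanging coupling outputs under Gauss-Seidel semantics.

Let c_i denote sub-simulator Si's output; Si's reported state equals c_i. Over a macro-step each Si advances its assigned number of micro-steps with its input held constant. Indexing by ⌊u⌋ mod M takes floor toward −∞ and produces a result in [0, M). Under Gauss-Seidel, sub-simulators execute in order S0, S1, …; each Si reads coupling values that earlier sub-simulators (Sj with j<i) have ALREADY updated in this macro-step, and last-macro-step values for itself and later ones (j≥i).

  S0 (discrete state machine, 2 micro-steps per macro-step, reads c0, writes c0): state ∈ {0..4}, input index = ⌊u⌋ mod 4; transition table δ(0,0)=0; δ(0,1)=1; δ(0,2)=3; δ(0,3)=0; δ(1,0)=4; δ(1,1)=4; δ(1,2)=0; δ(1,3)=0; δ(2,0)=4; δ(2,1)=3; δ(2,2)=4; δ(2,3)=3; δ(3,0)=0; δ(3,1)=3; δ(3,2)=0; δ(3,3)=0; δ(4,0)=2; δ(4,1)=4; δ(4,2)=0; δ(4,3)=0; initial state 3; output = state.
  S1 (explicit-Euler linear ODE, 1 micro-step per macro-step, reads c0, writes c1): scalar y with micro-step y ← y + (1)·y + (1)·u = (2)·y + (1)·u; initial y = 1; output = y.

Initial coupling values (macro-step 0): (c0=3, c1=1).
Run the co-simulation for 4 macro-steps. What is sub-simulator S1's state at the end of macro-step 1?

S1 state at macro-step 1 = 2

macro 1: S0 reads c0=3 → after 2×micro: 0; S1 reads c0=0 → after 1×micro: 2 ⇒ (c0=0, c1=2)
macro 2: S0 reads c0=0 → after 2×micro: 0; S1 reads c0=0 → after 1×micro: 4 ⇒ (c0=0, c1=4)
macro 3: S0 reads c0=0 → after 2×micro: 0; S1 reads c0=0 → after 1×micro: 8 ⇒ (c0=0, c1=8)
macro 4: S0 reads c0=0 → after 2×micro: 0; S1 reads c0=0 → after 1×micro: 16 ⇒ (c0=0, c1=16)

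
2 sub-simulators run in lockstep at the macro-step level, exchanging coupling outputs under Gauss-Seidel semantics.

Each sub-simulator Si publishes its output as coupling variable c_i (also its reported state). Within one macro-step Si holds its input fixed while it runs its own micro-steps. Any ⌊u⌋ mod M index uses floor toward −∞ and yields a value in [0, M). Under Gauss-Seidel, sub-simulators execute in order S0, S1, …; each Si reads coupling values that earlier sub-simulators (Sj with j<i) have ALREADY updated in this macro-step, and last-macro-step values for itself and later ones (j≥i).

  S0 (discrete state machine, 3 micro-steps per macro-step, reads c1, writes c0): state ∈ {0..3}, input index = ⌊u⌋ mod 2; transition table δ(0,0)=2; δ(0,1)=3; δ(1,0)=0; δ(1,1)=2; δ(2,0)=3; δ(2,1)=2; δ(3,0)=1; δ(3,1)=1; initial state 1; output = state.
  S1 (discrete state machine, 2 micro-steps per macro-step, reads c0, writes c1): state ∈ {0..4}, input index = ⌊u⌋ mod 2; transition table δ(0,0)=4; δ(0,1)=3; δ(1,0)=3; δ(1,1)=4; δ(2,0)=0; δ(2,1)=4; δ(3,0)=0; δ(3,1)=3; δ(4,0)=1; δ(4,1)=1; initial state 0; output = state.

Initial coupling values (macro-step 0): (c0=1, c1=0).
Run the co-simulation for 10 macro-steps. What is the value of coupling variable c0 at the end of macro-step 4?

macro 1: S0 reads c1=0 → after 3×micro: 3; S1 reads c0=3 → after 2×micro: 3 ⇒ (c0=3, c1=3)
macro 2: S0 reads c1=3 → after 3×micro: 2; S1 reads c0=2 → after 2×micro: 4 ⇒ (c0=2, c1=4)
macro 3: S0 reads c1=4 → after 3×micro: 0; S1 reads c0=0 → after 2×micro: 3 ⇒ (c0=0, c1=3)
macro 4: S0 reads c1=3 → after 3×micro: 2; S1 reads c0=2 → after 2×micro: 4 ⇒ (c0=2, c1=4)
macro 5: S0 reads c1=4 → after 3×micro: 0; S1 reads c0=0 → after 2×micro: 3 ⇒ (c0=0, c1=3)
macro 6: S0 reads c1=3 → after 3×micro: 2; S1 reads c0=2 → after 2×micro: 4 ⇒ (c0=2, c1=4)
macro 7: S0 reads c1=4 → after 3×micro: 0; S1 reads c0=0 → after 2×micro: 3 ⇒ (c0=0, c1=3)
macro 8: S0 reads c1=3 → after 3×micro: 2; S1 reads c0=2 → after 2×micro: 4 ⇒ (c0=2, c1=4)
macro 9: S0 reads c1=4 → after 3×micro: 0; S1 reads c0=0 → after 2×micro: 3 ⇒ (c0=0, c1=3)
macro 10: S0 reads c1=3 → after 3×micro: 2; S1 reads c0=2 → after 2×micro: 4 ⇒ (c0=2, c1=4)

c0 at macro-step 4 = 2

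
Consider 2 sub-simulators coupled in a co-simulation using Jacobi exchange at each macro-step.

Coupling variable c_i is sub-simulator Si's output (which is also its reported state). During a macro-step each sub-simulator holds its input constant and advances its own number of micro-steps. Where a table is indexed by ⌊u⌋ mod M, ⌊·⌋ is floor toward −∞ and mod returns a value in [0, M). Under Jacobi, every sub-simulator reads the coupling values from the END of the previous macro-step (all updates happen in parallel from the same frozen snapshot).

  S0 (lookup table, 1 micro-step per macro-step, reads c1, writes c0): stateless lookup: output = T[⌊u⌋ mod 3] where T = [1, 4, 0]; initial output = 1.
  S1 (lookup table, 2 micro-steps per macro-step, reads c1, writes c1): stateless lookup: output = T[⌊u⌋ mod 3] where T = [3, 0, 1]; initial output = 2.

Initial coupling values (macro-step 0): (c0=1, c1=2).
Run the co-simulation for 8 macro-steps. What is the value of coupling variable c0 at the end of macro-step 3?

macro 1: S0 reads c1=2 → after 1×micro: 0; S1 reads c1=2 → after 2×micro: 1 ⇒ (c0=0, c1=1)
macro 2: S0 reads c1=1 → after 1×micro: 4; S1 reads c1=1 → after 2×micro: 0 ⇒ (c0=4, c1=0)
macro 3: S0 reads c1=0 → after 1×micro: 1; S1 reads c1=0 → after 2×micro: 3 ⇒ (c0=1, c1=3)
macro 4: S0 reads c1=3 → after 1×micro: 1; S1 reads c1=3 → after 2×micro: 3 ⇒ (c0=1, c1=3)
macro 5: S0 reads c1=3 → after 1×micro: 1; S1 reads c1=3 → after 2×micro: 3 ⇒ (c0=1, c1=3)
macro 6: S0 reads c1=3 → after 1×micro: 1; S1 reads c1=3 → after 2×micro: 3 ⇒ (c0=1, c1=3)
macro 7: S0 reads c1=3 → after 1×micro: 1; S1 reads c1=3 → after 2×micro: 3 ⇒ (c0=1, c1=3)
macro 8: S0 reads c1=3 → after 1×micro: 1; S1 reads c1=3 → after 2×micro: 3 ⇒ (c0=1, c1=3)

c0 at macro-step 3 = 1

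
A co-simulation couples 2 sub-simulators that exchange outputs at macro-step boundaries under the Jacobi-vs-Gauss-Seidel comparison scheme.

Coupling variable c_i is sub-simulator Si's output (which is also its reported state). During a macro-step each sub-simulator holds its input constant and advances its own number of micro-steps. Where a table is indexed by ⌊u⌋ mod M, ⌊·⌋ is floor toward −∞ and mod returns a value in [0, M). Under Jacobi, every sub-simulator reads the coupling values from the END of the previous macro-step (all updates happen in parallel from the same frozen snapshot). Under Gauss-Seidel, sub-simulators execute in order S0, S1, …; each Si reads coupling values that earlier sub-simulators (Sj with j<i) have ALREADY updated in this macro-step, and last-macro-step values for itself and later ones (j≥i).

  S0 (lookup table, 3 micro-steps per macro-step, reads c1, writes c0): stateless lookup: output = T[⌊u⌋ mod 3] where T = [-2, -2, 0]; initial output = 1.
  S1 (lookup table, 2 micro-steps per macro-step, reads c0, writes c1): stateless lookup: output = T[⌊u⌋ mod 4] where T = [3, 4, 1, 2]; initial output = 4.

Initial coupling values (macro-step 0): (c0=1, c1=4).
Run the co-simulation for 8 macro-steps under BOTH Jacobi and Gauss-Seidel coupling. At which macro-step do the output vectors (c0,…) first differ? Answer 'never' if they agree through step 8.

[Jacobi] macro 1: S0 reads c1=4 → after 3×micro: -2; S1 reads c0=1 → after 2×micro: 4 ⇒ (c0=-2, c1=4)
[Jacobi] macro 2: S0 reads c1=4 → after 3×micro: -2; S1 reads c0=-2 → after 2×micro: 1 ⇒ (c0=-2, c1=1)
[Jacobi] macro 3: S0 reads c1=1 → after 3×micro: -2; S1 reads c0=-2 → after 2×micro: 1 ⇒ (c0=-2, c1=1)
[Jacobi] macro 4: S0 reads c1=1 → after 3×micro: -2; S1 reads c0=-2 → after 2×micro: 1 ⇒ (c0=-2, c1=1)
[Jacobi] macro 5: S0 reads c1=1 → after 3×micro: -2; S1 reads c0=-2 → after 2×micro: 1 ⇒ (c0=-2, c1=1)
[Jacobi] macro 6: S0 reads c1=1 → after 3×micro: -2; S1 reads c0=-2 → after 2×micro: 1 ⇒ (c0=-2, c1=1)
[Jacobi] macro 7: S0 reads c1=1 → after 3×micro: -2; S1 reads c0=-2 → after 2×micro: 1 ⇒ (c0=-2, c1=1)
[Jacobi] macro 8: S0 reads c1=1 → after 3×micro: -2; S1 reads c0=-2 → after 2×micro: 1 ⇒ (c0=-2, c1=1)
[Gauss-Seidel] macro 1: S0 reads c1=4 → after 3×micro: -2; S1 reads c0=-2 → after 2×micro: 1 ⇒ (c0=-2, c1=1)
[Gauss-Seidel] macro 2: S0 reads c1=1 → after 3×micro: -2; S1 reads c0=-2 → after 2×micro: 1 ⇒ (c0=-2, c1=1)
[Gauss-Seidel] macro 3: S0 reads c1=1 → after 3×micro: -2; S1 reads c0=-2 → after 2×micro: 1 ⇒ (c0=-2, c1=1)
[Gauss-Seidel] macro 4: S0 reads c1=1 → after 3×micro: -2; S1 reads c0=-2 → after 2×micro: 1 ⇒ (c0=-2, c1=1)
[Gauss-Seidel] macro 5: S0 reads c1=1 → after 3×micro: -2; S1 reads c0=-2 → after 2×micro: 1 ⇒ (c0=-2, c1=1)
[Gauss-Seidel] macro 6: S0 reads c1=1 → after 3×micro: -2; S1 reads c0=-2 → after 2×micro: 1 ⇒ (c0=-2, c1=1)
[Gauss-Seidel] macro 7: S0 reads c1=1 → after 3×micro: -2; S1 reads c0=-2 → after 2×micro: 1 ⇒ (c0=-2, c1=1)
[Gauss-Seidel] macro 8: S0 reads c1=1 → after 3×micro: -2; S1 reads c0=-2 → after 2×micro: 1 ⇒ (c0=-2, c1=1)

first divergence at macro-step: 1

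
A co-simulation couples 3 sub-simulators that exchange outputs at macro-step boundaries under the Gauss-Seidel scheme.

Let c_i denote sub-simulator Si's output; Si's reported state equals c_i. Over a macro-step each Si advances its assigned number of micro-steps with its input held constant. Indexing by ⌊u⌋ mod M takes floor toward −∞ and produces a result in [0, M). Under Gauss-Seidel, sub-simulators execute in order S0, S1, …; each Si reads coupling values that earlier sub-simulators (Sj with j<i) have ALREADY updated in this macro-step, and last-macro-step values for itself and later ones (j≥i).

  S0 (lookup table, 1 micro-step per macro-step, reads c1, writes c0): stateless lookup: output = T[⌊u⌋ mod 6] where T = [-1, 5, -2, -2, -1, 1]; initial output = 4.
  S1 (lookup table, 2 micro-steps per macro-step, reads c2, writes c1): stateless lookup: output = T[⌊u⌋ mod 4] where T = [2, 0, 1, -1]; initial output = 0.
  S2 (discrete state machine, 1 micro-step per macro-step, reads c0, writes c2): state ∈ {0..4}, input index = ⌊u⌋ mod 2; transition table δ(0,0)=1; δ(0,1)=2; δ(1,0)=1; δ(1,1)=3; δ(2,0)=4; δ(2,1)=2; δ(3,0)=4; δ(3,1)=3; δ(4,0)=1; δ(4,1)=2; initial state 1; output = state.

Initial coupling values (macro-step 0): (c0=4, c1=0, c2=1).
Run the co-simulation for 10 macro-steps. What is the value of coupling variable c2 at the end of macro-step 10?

macro 1: S0 reads c1=0 → after 1×micro: -1; S1 reads c2=1 → after 2×micro: 0; S2 reads c0=-1 → after 1×micro: 3 ⇒ (c0=-1, c1=0, c2=3)
macro 2: S0 reads c1=0 → after 1×micro: -1; S1 reads c2=3 → after 2×micro: -1; S2 reads c0=-1 → after 1×micro: 3 ⇒ (c0=-1, c1=-1, c2=3)
macro 3: S0 reads c1=-1 → after 1×micro: 1; S1 reads c2=3 → after 2×micro: -1; S2 reads c0=1 → after 1×micro: 3 ⇒ (c0=1, c1=-1, c2=3)
macro 4: S0 reads c1=-1 → after 1×micro: 1; S1 reads c2=3 → after 2×micro: -1; S2 reads c0=1 → after 1×micro: 3 ⇒ (c0=1, c1=-1, c2=3)
macro 5: S0 reads c1=-1 → after 1×micro: 1; S1 reads c2=3 → after 2×micro: -1; S2 reads c0=1 → after 1×micro: 3 ⇒ (c0=1, c1=-1, c2=3)
macro 6: S0 reads c1=-1 → after 1×micro: 1; S1 reads c2=3 → after 2×micro: -1; S2 reads c0=1 → after 1×micro: 3 ⇒ (c0=1, c1=-1, c2=3)
macro 7: S0 reads c1=-1 → after 1×micro: 1; S1 reads c2=3 → after 2×micro: -1; S2 reads c0=1 → after 1×micro: 3 ⇒ (c0=1, c1=-1, c2=3)
macro 8: S0 reads c1=-1 → after 1×micro: 1; S1 reads c2=3 → after 2×micro: -1; S2 reads c0=1 → after 1×micro: 3 ⇒ (c0=1, c1=-1, c2=3)
macro 9: S0 reads c1=-1 → after 1×micro: 1; S1 reads c2=3 → after 2×micro: -1; S2 reads c0=1 → after 1×micro: 3 ⇒ (c0=1, c1=-1, c2=3)
macro 10: S0 reads c1=-1 → after 1×micro: 1; S1 reads c2=3 → after 2×micro: -1; S2 reads c0=1 → after 1×micro: 3 ⇒ (c0=1, c1=-1, c2=3)

c2 at macro-step 10 = 3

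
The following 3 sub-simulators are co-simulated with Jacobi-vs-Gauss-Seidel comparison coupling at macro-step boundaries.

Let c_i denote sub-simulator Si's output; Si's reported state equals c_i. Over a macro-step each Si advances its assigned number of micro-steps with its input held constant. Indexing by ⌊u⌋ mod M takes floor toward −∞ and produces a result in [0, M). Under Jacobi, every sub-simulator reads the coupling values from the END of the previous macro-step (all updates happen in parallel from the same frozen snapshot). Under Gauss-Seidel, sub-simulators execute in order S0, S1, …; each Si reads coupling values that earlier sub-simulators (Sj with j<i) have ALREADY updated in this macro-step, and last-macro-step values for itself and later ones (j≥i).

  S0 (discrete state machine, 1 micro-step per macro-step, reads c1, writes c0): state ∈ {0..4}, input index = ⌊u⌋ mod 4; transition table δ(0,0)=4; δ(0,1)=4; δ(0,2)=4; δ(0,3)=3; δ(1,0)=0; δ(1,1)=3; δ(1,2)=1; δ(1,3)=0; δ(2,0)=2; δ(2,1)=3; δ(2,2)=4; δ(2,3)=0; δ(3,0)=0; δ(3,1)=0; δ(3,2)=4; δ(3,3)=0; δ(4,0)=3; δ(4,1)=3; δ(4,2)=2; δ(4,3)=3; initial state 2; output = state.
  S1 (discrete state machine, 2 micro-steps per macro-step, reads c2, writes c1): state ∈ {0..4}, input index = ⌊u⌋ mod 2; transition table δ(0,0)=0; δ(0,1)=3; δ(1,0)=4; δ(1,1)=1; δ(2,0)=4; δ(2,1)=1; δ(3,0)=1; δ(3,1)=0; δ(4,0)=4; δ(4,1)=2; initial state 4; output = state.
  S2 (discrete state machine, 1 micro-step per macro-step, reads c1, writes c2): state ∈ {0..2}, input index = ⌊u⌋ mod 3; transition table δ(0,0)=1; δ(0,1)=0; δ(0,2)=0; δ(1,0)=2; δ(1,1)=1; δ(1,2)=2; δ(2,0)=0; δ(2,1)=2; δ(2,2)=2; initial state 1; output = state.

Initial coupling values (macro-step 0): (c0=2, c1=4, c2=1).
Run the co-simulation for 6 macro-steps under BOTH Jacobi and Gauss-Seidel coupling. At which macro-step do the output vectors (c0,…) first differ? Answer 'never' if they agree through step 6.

first divergence at macro-step: never

[Jacobi] macro 1: S0 reads c1=4 → after 1×micro: 2; S1 reads c2=1 → after 2×micro: 1; S2 reads c1=4 → after 1×micro: 1 ⇒ (c0=2, c1=1, c2=1)
[Jacobi] macro 2: S0 reads c1=1 → after 1×micro: 3; S1 reads c2=1 → after 2×micro: 1; S2 reads c1=1 → after 1×micro: 1 ⇒ (c0=3, c1=1, c2=1)
[Jacobi] macro 3: S0 reads c1=1 → after 1×micro: 0; S1 reads c2=1 → after 2×micro: 1; S2 reads c1=1 → after 1×micro: 1 ⇒ (c0=0, c1=1, c2=1)
[Jacobi] macro 4: S0 reads c1=1 → after 1×micro: 4; S1 reads c2=1 → after 2×micro: 1; S2 reads c1=1 → after 1×micro: 1 ⇒ (c0=4, c1=1, c2=1)
[Jacobi] macro 5: S0 reads c1=1 → after 1×micro: 3; S1 reads c2=1 → after 2×micro: 1; S2 reads c1=1 → after 1×micro: 1 ⇒ (c0=3, c1=1, c2=1)
[Jacobi] macro 6: S0 reads c1=1 → after 1×micro: 0; S1 reads c2=1 → after 2×micro: 1; S2 reads c1=1 → after 1×micro: 1 ⇒ (c0=0, c1=1, c2=1)
[Gauss-Seidel] macro 1: S0 reads c1=4 → after 1×micro: 2; S1 reads c2=1 → after 2×micro: 1; S2 reads c1=1 → after 1×micro: 1 ⇒ (c0=2, c1=1, c2=1)
[Gauss-Seidel] macro 2: S0 reads c1=1 → after 1×micro: 3; S1 reads c2=1 → after 2×micro: 1; S2 reads c1=1 → after 1×micro: 1 ⇒ (c0=3, c1=1, c2=1)
[Gauss-Seidel] macro 3: S0 reads c1=1 → after 1×micro: 0; S1 reads c2=1 → after 2×micro: 1; S2 reads c1=1 → after 1×micro: 1 ⇒ (c0=0, c1=1, c2=1)
[Gauss-Seidel] macro 4: S0 reads c1=1 → after 1×micro: 4; S1 reads c2=1 → after 2×micro: 1; S2 reads c1=1 → after 1×micro: 1 ⇒ (c0=4, c1=1, c2=1)
[Gauss-Seidel] macro 5: S0 reads c1=1 → after 1×micro: 3; S1 reads c2=1 → after 2×micro: 1; S2 reads c1=1 → after 1×micro: 1 ⇒ (c0=3, c1=1, c2=1)
[Gauss-Seidel] macro 6: S0 reads c1=1 → after 1×micro: 0; S1 reads c2=1 → after 2×micro: 1; S2 reads c1=1 → after 1×micro: 1 ⇒ (c0=0, c1=1, c2=1)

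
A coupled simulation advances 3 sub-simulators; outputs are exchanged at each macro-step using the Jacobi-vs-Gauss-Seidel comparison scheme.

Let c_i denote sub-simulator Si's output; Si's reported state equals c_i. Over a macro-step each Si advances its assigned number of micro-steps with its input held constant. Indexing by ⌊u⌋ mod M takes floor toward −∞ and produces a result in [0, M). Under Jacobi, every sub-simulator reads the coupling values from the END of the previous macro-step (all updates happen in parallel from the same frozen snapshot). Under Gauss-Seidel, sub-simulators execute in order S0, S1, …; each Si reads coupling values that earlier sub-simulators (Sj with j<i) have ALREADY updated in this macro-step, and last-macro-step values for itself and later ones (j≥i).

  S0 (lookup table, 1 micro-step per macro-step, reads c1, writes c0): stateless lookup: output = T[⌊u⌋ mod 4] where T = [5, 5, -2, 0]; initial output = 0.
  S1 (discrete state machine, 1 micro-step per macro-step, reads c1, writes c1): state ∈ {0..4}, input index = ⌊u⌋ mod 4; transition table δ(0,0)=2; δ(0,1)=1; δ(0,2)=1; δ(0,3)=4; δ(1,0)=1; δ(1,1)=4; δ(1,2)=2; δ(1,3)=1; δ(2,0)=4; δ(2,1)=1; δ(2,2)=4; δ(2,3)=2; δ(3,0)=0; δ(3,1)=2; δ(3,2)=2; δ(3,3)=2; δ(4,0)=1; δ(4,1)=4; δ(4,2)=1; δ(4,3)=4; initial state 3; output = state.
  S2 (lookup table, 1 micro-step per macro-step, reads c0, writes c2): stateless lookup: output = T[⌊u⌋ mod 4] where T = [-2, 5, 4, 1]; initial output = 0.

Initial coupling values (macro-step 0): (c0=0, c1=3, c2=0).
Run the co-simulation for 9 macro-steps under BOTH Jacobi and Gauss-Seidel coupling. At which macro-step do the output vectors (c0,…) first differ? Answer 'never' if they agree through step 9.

[Jacobi] macro 1: S0 reads c1=3 → after 1×micro: 0; S1 reads c1=3 → after 1×micro: 2; S2 reads c0=0 → after 1×micro: -2 ⇒ (c0=0, c1=2, c2=-2)
[Jacobi] macro 2: S0 reads c1=2 → after 1×micro: -2; S1 reads c1=2 → after 1×micro: 4; S2 reads c0=0 → after 1×micro: -2 ⇒ (c0=-2, c1=4, c2=-2)
[Jacobi] macro 3: S0 reads c1=4 → after 1×micro: 5; S1 reads c1=4 → after 1×micro: 1; S2 reads c0=-2 → after 1×micro: 4 ⇒ (c0=5, c1=1, c2=4)
[Jacobi] macro 4: S0 reads c1=1 → after 1×micro: 5; S1 reads c1=1 → after 1×micro: 4; S2 reads c0=5 → after 1×micro: 5 ⇒ (c0=5, c1=4, c2=5)
[Jacobi] macro 5: S0 reads c1=4 → after 1×micro: 5; S1 reads c1=4 → after 1×micro: 1; S2 reads c0=5 → after 1×micro: 5 ⇒ (c0=5, c1=1, c2=5)
[Jacobi] macro 6: S0 reads c1=1 → after 1×micro: 5; S1 reads c1=1 → after 1×micro: 4; S2 reads c0=5 → after 1×micro: 5 ⇒ (c0=5, c1=4, c2=5)
[Jacobi] macro 7: S0 reads c1=4 → after 1×micro: 5; S1 reads c1=4 → after 1×micro: 1; S2 reads c0=5 → after 1×micro: 5 ⇒ (c0=5, c1=1, c2=5)
[Jacobi] macro 8: S0 reads c1=1 → after 1×micro: 5; S1 reads c1=1 → after 1×micro: 4; S2 reads c0=5 → after 1×micro: 5 ⇒ (c0=5, c1=4, c2=5)
[Jacobi] macro 9: S0 reads c1=4 → after 1×micro: 5; S1 reads c1=4 → after 1×micro: 1; S2 reads c0=5 → after 1×micro: 5 ⇒ (c0=5, c1=1, c2=5)
[Gauss-Seidel] macro 1: S0 reads c1=3 → after 1×micro: 0; S1 reads c1=3 → after 1×micro: 2; S2 reads c0=0 → after 1×micro: -2 ⇒ (c0=0, c1=2, c2=-2)
[Gauss-Seidel] macro 2: S0 reads c1=2 → after 1×micro: -2; S1 reads c1=2 → after 1×micro: 4; S2 reads c0=-2 → after 1×micro: 4 ⇒ (c0=-2, c1=4, c2=4)
[Gauss-Seidel] macro 3: S0 reads c1=4 → after 1×micro: 5; S1 reads c1=4 → after 1×micro: 1; S2 reads c0=5 → after 1×micro: 5 ⇒ (c0=5, c1=1, c2=5)
[Gauss-Seidel] macro 4: S0 reads c1=1 → after 1×micro: 5; S1 reads c1=1 → after 1×micro: 4; S2 reads c0=5 → after 1×micro: 5 ⇒ (c0=5, c1=4, c2=5)
[Gauss-Seidel] macro 5: S0 reads c1=4 → after 1×micro: 5; S1 reads c1=4 → after 1×micro: 1; S2 reads c0=5 → after 1×micro: 5 ⇒ (c0=5, c1=1, c2=5)
[Gauss-Seidel] macro 6: S0 reads c1=1 → after 1×micro: 5; S1 reads c1=1 → after 1×micro: 4; S2 reads c0=5 → after 1×micro: 5 ⇒ (c0=5, c1=4, c2=5)
[Gauss-Seidel] macro 7: S0 reads c1=4 → after 1×micro: 5; S1 reads c1=4 → after 1×micro: 1; S2 reads c0=5 → after 1×micro: 5 ⇒ (c0=5, c1=1, c2=5)
[Gauss-Seidel] macro 8: S0 reads c1=1 → after 1×micro: 5; S1 reads c1=1 → after 1×micro: 4; S2 reads c0=5 → after 1×micro: 5 ⇒ (c0=5, c1=4, c2=5)
[Gauss-Seidel] macro 9: S0 reads c1=4 → after 1×micro: 5; S1 reads c1=4 → after 1×micro: 1; S2 reads c0=5 → after 1×micro: 5 ⇒ (c0=5, c1=1, c2=5)

first divergence at macro-step: 2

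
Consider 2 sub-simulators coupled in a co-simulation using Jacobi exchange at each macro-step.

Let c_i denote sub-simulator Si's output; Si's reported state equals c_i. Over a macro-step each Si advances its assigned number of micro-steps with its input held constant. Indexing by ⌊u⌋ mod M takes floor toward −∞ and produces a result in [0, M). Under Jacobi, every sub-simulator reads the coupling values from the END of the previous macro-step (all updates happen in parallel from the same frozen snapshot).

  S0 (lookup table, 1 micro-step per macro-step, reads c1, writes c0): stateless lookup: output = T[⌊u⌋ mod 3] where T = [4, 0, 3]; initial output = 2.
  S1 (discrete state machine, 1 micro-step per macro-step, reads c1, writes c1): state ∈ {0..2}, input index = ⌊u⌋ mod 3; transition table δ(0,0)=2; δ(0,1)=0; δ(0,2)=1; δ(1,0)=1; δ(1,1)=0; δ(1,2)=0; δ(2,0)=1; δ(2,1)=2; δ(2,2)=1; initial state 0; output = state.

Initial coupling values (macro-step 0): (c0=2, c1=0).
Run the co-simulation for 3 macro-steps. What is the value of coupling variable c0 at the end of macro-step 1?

c0 at macro-step 1 = 4

macro 1: S0 reads c1=0 → after 1×micro: 4; S1 reads c1=0 → after 1×micro: 2 ⇒ (c0=4, c1=2)
macro 2: S0 reads c1=2 → after 1×micro: 3; S1 reads c1=2 → after 1×micro: 1 ⇒ (c0=3, c1=1)
macro 3: S0 reads c1=1 → after 1×micro: 0; S1 reads c1=1 → after 1×micro: 0 ⇒ (c0=0, c1=0)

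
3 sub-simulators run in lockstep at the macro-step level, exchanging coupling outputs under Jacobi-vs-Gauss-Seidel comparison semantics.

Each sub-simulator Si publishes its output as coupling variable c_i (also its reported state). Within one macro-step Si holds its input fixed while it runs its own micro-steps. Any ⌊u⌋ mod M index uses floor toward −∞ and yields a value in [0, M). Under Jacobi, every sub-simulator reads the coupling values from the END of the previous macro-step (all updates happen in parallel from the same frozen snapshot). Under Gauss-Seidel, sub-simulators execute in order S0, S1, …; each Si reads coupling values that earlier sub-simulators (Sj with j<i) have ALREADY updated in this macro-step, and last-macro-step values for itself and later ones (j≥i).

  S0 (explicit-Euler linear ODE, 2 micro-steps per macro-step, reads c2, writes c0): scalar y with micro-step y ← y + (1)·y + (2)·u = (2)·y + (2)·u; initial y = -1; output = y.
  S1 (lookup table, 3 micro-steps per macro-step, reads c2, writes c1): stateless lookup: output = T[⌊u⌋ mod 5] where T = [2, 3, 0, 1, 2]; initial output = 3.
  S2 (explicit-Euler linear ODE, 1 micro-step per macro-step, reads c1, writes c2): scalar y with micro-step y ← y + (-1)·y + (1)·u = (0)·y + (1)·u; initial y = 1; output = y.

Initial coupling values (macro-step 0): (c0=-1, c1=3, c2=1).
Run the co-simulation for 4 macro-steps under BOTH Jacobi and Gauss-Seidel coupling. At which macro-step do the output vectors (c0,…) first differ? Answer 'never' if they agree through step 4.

first divergence at macro-step: 2

[Jacobi] macro 1: S0 reads c2=1 → after 2×micro: 2; S1 reads c2=1 → after 3×micro: 3; S2 reads c1=3 → after 1×micro: 3 ⇒ (c0=2, c1=3, c2=3)
[Jacobi] macro 2: S0 reads c2=3 → after 2×micro: 26; S1 reads c2=3 → after 3×micro: 1; S2 reads c1=3 → after 1×micro: 3 ⇒ (c0=26, c1=1, c2=3)
[Jacobi] macro 3: S0 reads c2=3 → after 2×micro: 122; S1 reads c2=3 → after 3×micro: 1; S2 reads c1=1 → after 1×micro: 1 ⇒ (c0=122, c1=1, c2=1)
[Jacobi] macro 4: S0 reads c2=1 → after 2×micro: 494; S1 reads c2=1 → after 3×micro: 3; S2 reads c1=1 → after 1×micro: 1 ⇒ (c0=494, c1=3, c2=1)
[Gauss-Seidel] macro 1: S0 reads c2=1 → after 2×micro: 2; S1 reads c2=1 → after 3×micro: 3; S2 reads c1=3 → after 1×micro: 3 ⇒ (c0=2, c1=3, c2=3)
[Gauss-Seidel] macro 2: S0 reads c2=3 → after 2×micro: 26; S1 reads c2=3 → after 3×micro: 1; S2 reads c1=1 → after 1×micro: 1 ⇒ (c0=26, c1=1, c2=1)
[Gauss-Seidel] macro 3: S0 reads c2=1 → after 2×micro: 110; S1 reads c2=1 → after 3×micro: 3; S2 reads c1=3 → after 1×micro: 3 ⇒ (c0=110, c1=3, c2=3)
[Gauss-Seidel] macro 4: S0 reads c2=3 → after 2×micro: 458; S1 reads c2=3 → after 3×micro: 1; S2 reads c1=1 → after 1×micro: 1 ⇒ (c0=458, c1=1, c2=1)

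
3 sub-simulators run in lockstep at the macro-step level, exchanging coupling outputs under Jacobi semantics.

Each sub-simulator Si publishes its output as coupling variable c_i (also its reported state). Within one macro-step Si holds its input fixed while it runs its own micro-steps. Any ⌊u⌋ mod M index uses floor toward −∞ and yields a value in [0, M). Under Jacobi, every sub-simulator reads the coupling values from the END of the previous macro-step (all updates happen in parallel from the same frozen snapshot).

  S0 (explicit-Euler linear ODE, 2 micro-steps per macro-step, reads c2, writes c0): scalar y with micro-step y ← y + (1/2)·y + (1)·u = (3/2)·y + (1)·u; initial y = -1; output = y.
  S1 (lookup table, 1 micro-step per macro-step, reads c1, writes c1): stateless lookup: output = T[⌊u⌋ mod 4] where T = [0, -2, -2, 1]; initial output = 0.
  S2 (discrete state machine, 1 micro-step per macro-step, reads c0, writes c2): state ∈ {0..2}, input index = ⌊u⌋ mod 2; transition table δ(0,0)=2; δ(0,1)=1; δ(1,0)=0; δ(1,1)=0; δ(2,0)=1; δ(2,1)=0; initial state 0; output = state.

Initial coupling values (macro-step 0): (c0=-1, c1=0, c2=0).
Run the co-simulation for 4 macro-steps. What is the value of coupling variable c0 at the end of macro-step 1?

macro 1: S0 reads c2=0 → after 2×micro: -9/4; S1 reads c1=0 → after 1×micro: 0; S2 reads c0=-1 → after 1×micro: 1 ⇒ (c0=-9/4, c1=0, c2=1)
macro 2: S0 reads c2=1 → after 2×micro: -41/16; S1 reads c1=0 → after 1×micro: 0; S2 reads c0=-9/4 → after 1×micro: 0 ⇒ (c0=-41/16, c1=0, c2=0)
macro 3: S0 reads c2=0 → after 2×micro: -369/64; S1 reads c1=0 → after 1×micro: 0; S2 reads c0=-41/16 → after 1×micro: 1 ⇒ (c0=-369/64, c1=0, c2=1)
macro 4: S0 reads c2=1 → after 2×micro: -2681/256; S1 reads c1=0 → after 1×micro: 0; S2 reads c0=-369/64 → after 1×micro: 0 ⇒ (c0=-2681/256, c1=0, c2=0)

c0 at macro-step 1 = -9/4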